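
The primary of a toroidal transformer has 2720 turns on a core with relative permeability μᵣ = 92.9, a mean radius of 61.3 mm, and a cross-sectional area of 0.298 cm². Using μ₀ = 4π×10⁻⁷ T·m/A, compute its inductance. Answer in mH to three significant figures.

L ≈ 66.8 mH

For a thin toroid, L = μ₀μᵣN²A/(2πR).
L = (4π×10⁻⁷)(92.9)(2720)²(2.980×10^-5) / (2π×6.130×10^-2 m) = 6.683×10^-2 H.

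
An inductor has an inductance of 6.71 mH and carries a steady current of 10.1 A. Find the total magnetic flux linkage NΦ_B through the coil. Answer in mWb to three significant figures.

From L = NΦ_B/I, the flux linkage is NΦ_B = LI.
NΦ_B = (6.710×10^-3 H)(10.1 A) = 6.777×10^-2 Wb.

NΦ_B ≈ 67.8 mWb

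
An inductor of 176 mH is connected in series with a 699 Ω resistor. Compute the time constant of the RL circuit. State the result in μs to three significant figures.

τ = L/R = (0.176 H)/(699 Ω) = 2.518×10^-4 s.

τ ≈ 252 μs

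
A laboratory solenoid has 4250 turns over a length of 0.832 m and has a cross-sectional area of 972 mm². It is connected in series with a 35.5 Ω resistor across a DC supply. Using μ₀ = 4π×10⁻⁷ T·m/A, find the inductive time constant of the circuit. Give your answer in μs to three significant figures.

τ ≈ 747 μs

A = 972 mm² = 9.720×10^-4 m².
L = μ₀N²A/ℓ = (4π×10⁻⁷)(4250)²(9.720×10^-4)/(0.832) = 2.652×10^-2 H.
τ = L/R = (2.652×10^-2)/(35.5) = 7.470×10^-4 s.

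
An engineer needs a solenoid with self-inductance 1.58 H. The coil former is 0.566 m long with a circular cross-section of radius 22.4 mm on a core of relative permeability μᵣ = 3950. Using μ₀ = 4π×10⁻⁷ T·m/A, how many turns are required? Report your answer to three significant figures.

N ≈ 338 turns

A = πr² = π(2.240×10^-2 m)² = 1.576×10^-3 m².
From L = μ₀μᵣN²A/ℓ, N = √(Lℓ / (μ₀μᵣA)).
N = √[(1.58)(0.566) / ((4π×10⁻⁷)(3950)×1.576×10^-3)] = √(1.143×10^5) ≈ 338.1.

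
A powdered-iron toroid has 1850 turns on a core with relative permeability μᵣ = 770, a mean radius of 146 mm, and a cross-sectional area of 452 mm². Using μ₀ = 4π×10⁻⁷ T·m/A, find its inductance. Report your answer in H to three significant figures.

L ≈ 1.63 H

For a thin toroid, L = μ₀μᵣN²A/(2πR).
L = (4π×10⁻⁷)(770)(1850)²(4.520×10^-4) / (2π×0.146 m) = 1.632 H.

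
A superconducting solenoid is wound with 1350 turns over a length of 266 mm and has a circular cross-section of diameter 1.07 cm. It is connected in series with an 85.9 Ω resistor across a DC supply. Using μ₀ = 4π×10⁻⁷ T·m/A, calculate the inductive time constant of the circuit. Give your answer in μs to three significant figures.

τ ≈ 9.01 μs

A = π(d/2)² = π(5.350×10^-3 m)² = 8.992×10^-5 m².
L = μ₀N²A/ℓ = (4π×10⁻⁷)(1350)²(8.992×10^-5)/(0.266) = 7.742×10^-4 H.
τ = L/R = (7.742×10^-4)/(85.9) = 9.013×10^-6 s.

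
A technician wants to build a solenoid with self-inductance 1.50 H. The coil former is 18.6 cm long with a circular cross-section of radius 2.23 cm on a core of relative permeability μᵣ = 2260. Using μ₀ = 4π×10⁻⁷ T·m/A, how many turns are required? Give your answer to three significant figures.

A = πr² = π(2.230×10^-2 m)² = 1.562×10^-3 m².
From L = μ₀μᵣN²A/ℓ, N = √(Lℓ / (μ₀μᵣA)).
N = √[(1.5)(0.186) / ((4π×10⁻⁷)(2260)×1.562×10^-3)] = √(6.288×10^4) ≈ 250.8.

N ≈ 251 turns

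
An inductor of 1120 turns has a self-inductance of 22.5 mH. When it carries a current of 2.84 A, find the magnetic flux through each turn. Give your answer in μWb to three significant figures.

From L = NΦ_B/I, the flux per turn is Φ_B = LI/N.
Φ_B = (2.250×10^-2 H)(2.84 A)/1120 = 5.705×10^-5 Wb.

Φ_B ≈ 57.1 μWb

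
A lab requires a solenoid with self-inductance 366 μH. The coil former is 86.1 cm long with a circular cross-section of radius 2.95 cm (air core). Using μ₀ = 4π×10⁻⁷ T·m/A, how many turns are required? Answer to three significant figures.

N ≈ 303 turns

A = πr² = π(2.950×10^-2 m)² = 2.734×10^-3 m².
From L = μ₀N²A/ℓ, N = √(Lℓ / (μ₀A)).
N = √[(3.660×10^-4)(0.861) / ((4π×10⁻⁷)×2.734×10^-3)] = √(9.172×10^4) ≈ 302.9.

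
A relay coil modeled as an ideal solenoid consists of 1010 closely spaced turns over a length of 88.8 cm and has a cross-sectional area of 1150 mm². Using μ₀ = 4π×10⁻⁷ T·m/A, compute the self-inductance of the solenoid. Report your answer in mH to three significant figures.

A = 1150 mm² = 1.150×10^-3 m².
For a long solenoid, L = μ₀N²A/ℓ.
L = (4π×10⁻⁷)(1010)²(1.150×10^-3)/(0.888 m) = 1.660×10^-3 H.

L ≈ 1.66 mH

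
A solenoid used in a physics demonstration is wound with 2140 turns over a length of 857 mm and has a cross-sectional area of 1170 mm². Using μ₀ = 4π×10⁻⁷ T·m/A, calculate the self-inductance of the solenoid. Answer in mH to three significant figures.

A = 1170 mm² = 1.170×10^-3 m².
For a long solenoid, L = μ₀N²A/ℓ.
L = (4π×10⁻⁷)(2140)²(1.170×10^-3)/(0.857 m) = 7.857×10^-3 H.

L ≈ 7.86 mH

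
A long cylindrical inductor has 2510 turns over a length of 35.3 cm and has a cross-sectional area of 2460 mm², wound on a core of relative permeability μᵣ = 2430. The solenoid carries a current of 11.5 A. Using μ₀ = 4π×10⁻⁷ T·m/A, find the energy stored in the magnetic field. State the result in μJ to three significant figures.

U ≈ 8870000000 μJ

A = 2460 mm² = 2.460×10^-3 m².
L = μ₀μᵣN²A/ℓ = (4π×10⁻⁷)(2430)(2510)²(2.460×10^-3)/(0.353) = 134.1 H.
U = ½LI² = ½(134.1)(11.5)² = 8.865×10^3 J.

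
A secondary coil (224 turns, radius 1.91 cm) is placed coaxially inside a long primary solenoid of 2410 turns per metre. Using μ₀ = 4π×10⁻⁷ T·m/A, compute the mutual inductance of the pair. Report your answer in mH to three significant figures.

M ≈ 0.777 mH

The outer solenoid produces a uniform field B₁ = μ₀n₁I₁ across the inner coil,
so the flux linkage is N₂Φ = N₂B₁A₂ = μ₀n₁N₂A₂·I₁, giving M = μ₀n₁N₂A₂.
A₂ = πr² = π(1.910×10^-2 m)² = 1.146×10^-3 m².
M = (4π×10⁻⁷)(2410)(224)(1.146×10^-3) = 7.7748×10^-4 H.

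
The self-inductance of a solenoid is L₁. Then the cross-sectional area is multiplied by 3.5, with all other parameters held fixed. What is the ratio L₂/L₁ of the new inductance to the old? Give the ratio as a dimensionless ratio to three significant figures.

L₂/L₁ = 3.50

For a solenoid, L ∝ μᵣN²A/ℓ.
L₂/L₁ = (3.5) = 3.50.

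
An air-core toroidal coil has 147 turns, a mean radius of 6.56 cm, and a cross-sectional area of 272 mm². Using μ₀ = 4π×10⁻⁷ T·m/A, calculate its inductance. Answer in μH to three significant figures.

For a thin toroid, L = μ₀N²A/(2πR).
L = (4π×10⁻⁷)(147)²(2.720×10^-4) / (2π×6.560×10^-2 m) = 1.792×10^-5 H.

L ≈ 17.9 μH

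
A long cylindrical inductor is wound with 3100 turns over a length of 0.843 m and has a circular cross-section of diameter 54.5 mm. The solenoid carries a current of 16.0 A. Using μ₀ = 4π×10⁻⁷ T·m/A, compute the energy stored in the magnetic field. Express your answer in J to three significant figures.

A = π(d/2)² = π(2.725×10^-2 m)² = 2.333×10^-3 m².
L = μ₀N²A/ℓ = (4π×10⁻⁷)(3100)²(2.333×10^-3)/(0.843) = 3.342×10^-2 H.
U = ½LI² = ½(3.342×10^-2)(16.0)² = 4.278 J.

U ≈ 4.28 J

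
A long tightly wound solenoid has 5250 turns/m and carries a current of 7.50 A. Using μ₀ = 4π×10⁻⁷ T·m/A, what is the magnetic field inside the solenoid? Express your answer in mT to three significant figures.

Inside a long solenoid, B = μ₀nI.
B = (4π×10⁻⁷)(5.250×10^3 m⁻¹)(7.50 A) = 4.948×10^-2 T.

B ≈ 49.5 mT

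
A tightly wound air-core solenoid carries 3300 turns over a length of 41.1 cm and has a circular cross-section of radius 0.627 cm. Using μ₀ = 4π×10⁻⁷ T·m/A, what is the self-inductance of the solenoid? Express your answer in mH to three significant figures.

A = πr² = π(6.270×10^-3 m)² = 1.235×10^-4 m².
For a long solenoid, L = μ₀N²A/ℓ.
L = (4π×10⁻⁷)(3300)²(1.235×10^-4)/(0.411 m) = 4.112×10^-3 H.

L ≈ 4.11 mH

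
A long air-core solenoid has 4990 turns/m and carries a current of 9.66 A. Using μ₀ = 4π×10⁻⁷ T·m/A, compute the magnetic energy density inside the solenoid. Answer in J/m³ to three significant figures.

u ≈ 1460 J/m³

B = μ₀nI = (4π×10⁻⁷)(4.990×10^3)(9.66) = 6.057×10^-2 T.
u = B²/(2μ₀) = (6.057×10^-2)²/(2×4π×10⁻⁷) = 1.460×10^3 J/m³.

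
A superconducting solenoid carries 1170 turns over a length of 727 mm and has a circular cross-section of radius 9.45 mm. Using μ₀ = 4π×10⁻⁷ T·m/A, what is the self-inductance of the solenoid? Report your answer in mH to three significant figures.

L ≈ 0.664 mH

A = πr² = π(9.450×10^-3 m)² = 2.806×10^-4 m².
For a long solenoid, L = μ₀N²A/ℓ.
L = (4π×10⁻⁷)(1170)²(2.806×10^-4)/(0.727 m) = 6.638×10^-4 H.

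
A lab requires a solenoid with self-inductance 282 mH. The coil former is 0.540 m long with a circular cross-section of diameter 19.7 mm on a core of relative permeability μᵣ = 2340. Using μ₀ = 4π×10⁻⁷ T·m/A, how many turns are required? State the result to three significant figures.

N ≈ 412 turns

A = π(d/2)² = π(9.850×10^-3 m)² = 3.048×10^-4 m².
From L = μ₀μᵣN²A/ℓ, N = √(Lℓ / (μ₀μᵣA)).
N = √[(0.282)(0.54) / ((4π×10⁻⁷)(2340)×3.048×10^-4)] = √(1.699×10^5) ≈ 412.2.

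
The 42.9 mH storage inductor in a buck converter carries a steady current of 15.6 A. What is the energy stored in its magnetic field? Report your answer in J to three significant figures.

Stored magnetic energy: U = ½LI².
U = ½(4.290×10^-2 H)(15.6 A)² = 5.22 J.

U ≈ 5.22 J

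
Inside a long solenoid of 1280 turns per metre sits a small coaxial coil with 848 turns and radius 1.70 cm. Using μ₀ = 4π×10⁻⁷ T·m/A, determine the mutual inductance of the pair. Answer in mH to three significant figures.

The outer solenoid produces a uniform field B₁ = μ₀n₁I₁ across the inner coil,
so the flux linkage is N₂Φ = N₂B₁A₂ = μ₀n₁N₂A₂·I₁, giving M = μ₀n₁N₂A₂.
A₂ = πr² = π(1.700×10^-2 m)² = 9.079×10^-4 m².
M = (4π×10⁻⁷)(1280)(848)(9.079×10^-4) = 1.238×10^-3 H.

M ≈ 1.24 mH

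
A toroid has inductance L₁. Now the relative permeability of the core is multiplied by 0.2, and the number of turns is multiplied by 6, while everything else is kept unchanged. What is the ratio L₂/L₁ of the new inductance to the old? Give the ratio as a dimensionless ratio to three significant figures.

L₂/L₁ = 7.20

For a toroid, L ∝ μᵣN²A/R.
L₂/L₁ = (0.2) × (6)^2 = 7.20.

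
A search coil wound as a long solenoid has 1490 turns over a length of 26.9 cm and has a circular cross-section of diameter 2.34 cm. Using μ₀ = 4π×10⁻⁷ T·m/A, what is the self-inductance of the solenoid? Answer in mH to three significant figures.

A = π(d/2)² = π(1.170×10^-2 m)² = 4.301×10^-4 m².
For a long solenoid, L = μ₀N²A/ℓ.
L = (4π×10⁻⁷)(1490)²(4.301×10^-4)/(0.269 m) = 4.460×10^-3 H.

L ≈ 4.46 mH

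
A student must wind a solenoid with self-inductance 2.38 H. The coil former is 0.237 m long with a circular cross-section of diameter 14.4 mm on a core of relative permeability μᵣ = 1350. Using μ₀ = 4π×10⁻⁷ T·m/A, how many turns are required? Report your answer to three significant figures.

A = π(d/2)² = π(7.200×10^-3 m)² = 1.629×10^-4 m².
From L = μ₀μᵣN²A/ℓ, N = √(Lℓ / (μ₀μᵣA)).
N = √[(2.38)(0.237) / ((4π×10⁻⁷)(1350)×1.629×10^-4)] = √(2.042×10^6) ≈ 1428.8.

N ≈ 1430 turns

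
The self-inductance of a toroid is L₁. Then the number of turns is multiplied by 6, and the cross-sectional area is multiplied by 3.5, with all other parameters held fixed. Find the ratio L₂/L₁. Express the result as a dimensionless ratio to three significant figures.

L₂/L₁ = 126

For a toroid, L ∝ μᵣN²A/R.
L₂/L₁ = (6)^2 × (3.5) = 126.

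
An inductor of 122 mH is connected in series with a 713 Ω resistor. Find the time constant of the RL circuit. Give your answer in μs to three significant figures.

τ ≈ 171 μs

τ = L/R = (0.122 H)/(713 Ω) = 1.711×10^-4 s.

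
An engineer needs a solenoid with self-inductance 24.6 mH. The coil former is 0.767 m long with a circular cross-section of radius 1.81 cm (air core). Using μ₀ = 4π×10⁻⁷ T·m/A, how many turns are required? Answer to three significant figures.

N ≈ 3820 turns

A = πr² = π(1.810×10^-2 m)² = 1.029×10^-3 m².
From L = μ₀N²A/ℓ, N = √(Lℓ / (μ₀A)).
N = √[(2.460×10^-2)(0.767) / ((4π×10⁻⁷)×1.029×10^-3)] = √(1.459×10^7) ≈ 3819.5.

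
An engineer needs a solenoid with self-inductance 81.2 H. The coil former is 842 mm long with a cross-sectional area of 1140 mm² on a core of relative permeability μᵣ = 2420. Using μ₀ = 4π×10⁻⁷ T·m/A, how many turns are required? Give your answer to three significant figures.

N ≈ 4440 turns

A = 1140 mm² = 1.140×10^-3 m².
From L = μ₀μᵣN²A/ℓ, N = √(Lℓ / (μ₀μᵣA)).
N = √[(81.2)(0.842) / ((4π×10⁻⁷)(2420)×1.140×10^-3)] = √(1.972×10^7) ≈ 4440.9.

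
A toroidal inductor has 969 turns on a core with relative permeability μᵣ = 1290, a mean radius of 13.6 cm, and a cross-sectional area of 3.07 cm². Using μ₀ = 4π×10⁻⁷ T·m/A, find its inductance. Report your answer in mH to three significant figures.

For a thin toroid, L = μ₀μᵣN²A/(2πR).
L = (4π×10⁻⁷)(1290)(969)²(3.070×10^-4) / (2π×0.136 m) = 0.5468 H.

L ≈ 547 mH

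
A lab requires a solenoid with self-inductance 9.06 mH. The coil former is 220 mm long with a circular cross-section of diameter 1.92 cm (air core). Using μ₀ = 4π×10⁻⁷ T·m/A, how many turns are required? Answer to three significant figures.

A = π(d/2)² = π(9.600×10^-3 m)² = 2.895×10^-4 m².
From L = μ₀N²A/ℓ, N = √(Lℓ / (μ₀A)).
N = √[(9.060×10^-3)(0.22) / ((4π×10⁻⁷)×2.895×10^-4)] = √(5.478×10^6) ≈ 2340.6.

N ≈ 2340 turns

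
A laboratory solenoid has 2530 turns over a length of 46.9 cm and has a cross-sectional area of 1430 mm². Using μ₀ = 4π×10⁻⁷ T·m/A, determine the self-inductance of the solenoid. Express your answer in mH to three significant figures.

A = 1430 mm² = 1.430×10^-3 m².
For a long solenoid, L = μ₀N²A/ℓ.
L = (4π×10⁻⁷)(2530)²(1.430×10^-3)/(0.469 m) = 2.453×10^-2 H.

L ≈ 24.5 mH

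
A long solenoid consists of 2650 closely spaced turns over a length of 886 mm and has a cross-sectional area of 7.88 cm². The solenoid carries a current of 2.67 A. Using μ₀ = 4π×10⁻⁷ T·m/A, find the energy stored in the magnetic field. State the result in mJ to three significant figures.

U ≈ 28.0 mJ

A = 7.88 cm² = 7.880×10^-4 m².
L = μ₀N²A/ℓ = (4π×10⁻⁷)(2650)²(7.880×10^-4)/(0.886) = 7.849×10^-3 H.
U = ½LI² = ½(7.849×10^-3)(2.67)² = 2.798×10^-2 J.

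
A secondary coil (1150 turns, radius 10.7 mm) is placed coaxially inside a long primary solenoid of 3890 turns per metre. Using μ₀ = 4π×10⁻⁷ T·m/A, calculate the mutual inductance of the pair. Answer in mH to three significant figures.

M ≈ 2.02 mH

The outer solenoid produces a uniform field B₁ = μ₀n₁I₁ across the inner coil,
so the flux linkage is N₂Φ = N₂B₁A₂ = μ₀n₁N₂A₂·I₁, giving M = μ₀n₁N₂A₂.
A₂ = πr² = π(1.070×10^-2 m)² = 3.597×10^-4 m².
M = (4π×10⁻⁷)(3890)(1150)(3.597×10^-4) = 2.022×10^-3 H.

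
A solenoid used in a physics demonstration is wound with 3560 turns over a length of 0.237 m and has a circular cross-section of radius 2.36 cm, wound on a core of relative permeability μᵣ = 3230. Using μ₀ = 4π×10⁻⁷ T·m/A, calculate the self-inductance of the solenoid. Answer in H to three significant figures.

L ≈ 380 H

A = πr² = π(2.360×10^-2 m)² = 1.750×10^-3 m².
For a long solenoid, L = μ₀μᵣN²A/ℓ.
L = (4π×10⁻⁷)(3230)(3560)²(1.750×10^-3)/(0.237 m) = 379.8 H.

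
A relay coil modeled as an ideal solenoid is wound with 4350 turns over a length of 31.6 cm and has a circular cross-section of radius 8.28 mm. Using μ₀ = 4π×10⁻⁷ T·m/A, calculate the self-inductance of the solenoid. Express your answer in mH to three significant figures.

L ≈ 16.2 mH

A = πr² = π(8.280×10^-3 m)² = 2.154×10^-4 m².
For a long solenoid, L = μ₀N²A/ℓ.
L = (4π×10⁻⁷)(4350)²(2.154×10^-4)/(0.316 m) = 1.621×10^-2 H.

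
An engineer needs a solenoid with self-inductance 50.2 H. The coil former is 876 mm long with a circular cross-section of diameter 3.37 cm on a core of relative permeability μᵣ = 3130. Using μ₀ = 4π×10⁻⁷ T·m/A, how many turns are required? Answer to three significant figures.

A = π(d/2)² = π(1.685×10^-2 m)² = 8.920×10^-4 m².
From L = μ₀μᵣN²A/ℓ, N = √(Lℓ / (μ₀μᵣA)).
N = √[(50.2)(0.876) / ((4π×10⁻⁷)(3130)×8.920×10^-4)] = √(1.253×10^7) ≈ 3540.4.

N ≈ 3540 turns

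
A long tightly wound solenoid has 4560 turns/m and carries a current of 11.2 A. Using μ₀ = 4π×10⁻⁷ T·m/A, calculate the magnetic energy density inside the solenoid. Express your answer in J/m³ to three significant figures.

B = μ₀nI = (4π×10⁻⁷)(4.560×10^3)(11.2) = 6.418×10^-2 T.
u = B²/(2μ₀) = (6.418×10^-2)²/(2×4π×10⁻⁷) = 1.639×10^3 J/m³.

u ≈ 1640 J/m³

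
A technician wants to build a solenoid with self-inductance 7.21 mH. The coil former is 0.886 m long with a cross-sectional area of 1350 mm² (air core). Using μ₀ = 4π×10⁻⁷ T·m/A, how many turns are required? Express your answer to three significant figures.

A = 1350 mm² = 1.350×10^-3 m².
From L = μ₀N²A/ℓ, N = √(Lℓ / (μ₀A)).
N = √[(7.210×10^-3)(0.886) / ((4π×10⁻⁷)×1.350×10^-3)] = √(3.766×10^6) ≈ 1940.5.

N ≈ 1940 turns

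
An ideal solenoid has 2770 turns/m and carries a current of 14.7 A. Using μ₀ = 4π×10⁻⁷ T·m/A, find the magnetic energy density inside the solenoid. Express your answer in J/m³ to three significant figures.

u ≈ 1040 J/m³

B = μ₀nI = (4π×10⁻⁷)(2.770×10^3)(14.7) = 5.117×10^-2 T.
u = B²/(2μ₀) = (5.117×10^-2)²/(2×4π×10⁻⁷) = 1.042×10^3 J/m³.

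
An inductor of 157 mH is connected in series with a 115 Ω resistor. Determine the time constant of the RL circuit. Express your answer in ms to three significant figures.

τ ≈ 1.37 ms

τ = L/R = (0.157 H)/(115 Ω) = 1.365×10^-3 s.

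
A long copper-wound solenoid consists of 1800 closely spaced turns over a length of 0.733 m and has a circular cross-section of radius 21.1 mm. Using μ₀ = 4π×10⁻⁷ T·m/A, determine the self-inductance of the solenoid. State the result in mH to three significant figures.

L ≈ 7.77 mH

A = πr² = π(2.110×10^-2 m)² = 1.399×10^-3 m².
For a long solenoid, L = μ₀N²A/ℓ.
L = (4π×10⁻⁷)(1800)²(1.399×10^-3)/(0.733 m) = 7.769×10^-3 H.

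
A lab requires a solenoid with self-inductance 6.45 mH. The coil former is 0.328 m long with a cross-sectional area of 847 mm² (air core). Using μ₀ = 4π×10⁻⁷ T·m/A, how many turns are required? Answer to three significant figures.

N ≈ 1410 turns

A = 847 mm² = 8.470×10^-4 m².
From L = μ₀N²A/ℓ, N = √(Lℓ / (μ₀A)).
N = √[(6.450×10^-3)(0.328) / ((4π×10⁻⁷)×8.470×10^-4)] = √(1.988×10^6) ≈ 1409.8.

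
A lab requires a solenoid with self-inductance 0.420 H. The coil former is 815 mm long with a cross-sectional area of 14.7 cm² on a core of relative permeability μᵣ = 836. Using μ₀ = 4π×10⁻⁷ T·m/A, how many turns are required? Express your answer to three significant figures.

N ≈ 471 turns

A = 14.7 cm² = 1.470×10^-3 m².
From L = μ₀μᵣN²A/ℓ, N = √(Lℓ / (μ₀μᵣA)).
N = √[(0.42)(0.815) / ((4π×10⁻⁷)(836)×1.470×10^-3)] = √(2.217×10^5) ≈ 470.8.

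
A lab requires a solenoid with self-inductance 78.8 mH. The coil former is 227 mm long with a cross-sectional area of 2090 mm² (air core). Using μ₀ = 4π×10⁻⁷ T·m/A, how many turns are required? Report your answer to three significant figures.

A = 2090 mm² = 2.090×10^-3 m².
From L = μ₀N²A/ℓ, N = √(Lℓ / (μ₀A)).
N = √[(7.880×10^-2)(0.227) / ((4π×10⁻⁷)×2.090×10^-3)] = √(6.811×10^6) ≈ 2609.7.

N ≈ 2610 turns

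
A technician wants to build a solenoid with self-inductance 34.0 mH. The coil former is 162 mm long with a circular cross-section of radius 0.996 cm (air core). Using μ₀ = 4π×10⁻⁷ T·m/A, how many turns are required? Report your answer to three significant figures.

N ≈ 3750 turns

A = πr² = π(9.960×10^-3 m)² = 3.117×10^-4 m².
From L = μ₀N²A/ℓ, N = √(Lℓ / (μ₀A)).
N = √[(3.400×10^-2)(0.162) / ((4π×10⁻⁷)×3.117×10^-4)] = √(1.406×10^7) ≈ 3750.2.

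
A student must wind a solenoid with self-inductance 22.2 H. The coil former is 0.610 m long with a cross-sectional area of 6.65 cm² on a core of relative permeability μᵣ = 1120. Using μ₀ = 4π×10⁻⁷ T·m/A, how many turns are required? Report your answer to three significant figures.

A = 6.65 cm² = 6.650×10^-4 m².
From L = μ₀μᵣN²A/ℓ, N = √(Lℓ / (μ₀μᵣA)).
N = √[(22.2)(0.61) / ((4π×10⁻⁷)(1120)×6.650×10^-4)] = √(1.447×10^7) ≈ 3803.8.

N ≈ 3800 turns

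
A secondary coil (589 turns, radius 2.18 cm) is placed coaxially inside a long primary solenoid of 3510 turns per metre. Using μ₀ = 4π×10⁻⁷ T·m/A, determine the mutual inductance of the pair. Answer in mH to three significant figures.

The outer solenoid produces a uniform field B₁ = μ₀n₁I₁ across the inner coil,
so the flux linkage is N₂Φ = N₂B₁A₂ = μ₀n₁N₂A₂·I₁, giving M = μ₀n₁N₂A₂.
A₂ = πr² = π(2.180×10^-2 m)² = 1.493×10^-3 m².
M = (4π×10⁻⁷)(3510)(589)(1.493×10^-3) = 3.879×10^-3 H.

M ≈ 3.88 mH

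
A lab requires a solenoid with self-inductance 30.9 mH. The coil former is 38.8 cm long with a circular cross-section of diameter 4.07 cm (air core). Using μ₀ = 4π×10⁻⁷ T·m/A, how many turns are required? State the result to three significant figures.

A = π(d/2)² = π(2.035×10^-2 m)² = 1.301×10^-3 m².
From L = μ₀N²A/ℓ, N = √(Lℓ / (μ₀A)).
N = √[(3.090×10^-2)(0.388) / ((4π×10⁻⁷)×1.301×10^-3)] = √(7.333×10^6) ≈ 2708.0.

N ≈ 2710 turns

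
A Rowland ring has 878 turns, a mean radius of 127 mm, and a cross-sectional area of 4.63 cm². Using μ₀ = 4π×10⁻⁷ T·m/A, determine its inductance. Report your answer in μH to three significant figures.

L ≈ 562 μH

For a thin toroid, L = μ₀N²A/(2πR).
L = (4π×10⁻⁷)(878)²(4.630×10^-4) / (2π×0.127 m) = 5.621×10^-4 H.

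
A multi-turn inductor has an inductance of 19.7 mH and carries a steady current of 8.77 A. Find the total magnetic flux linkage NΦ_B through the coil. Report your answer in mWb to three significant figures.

NΦ_B ≈ 173 mWb

From L = NΦ_B/I, the flux linkage is NΦ_B = LI.
NΦ_B = (1.970×10^-2 H)(8.77 A) = 0.1728 Wb.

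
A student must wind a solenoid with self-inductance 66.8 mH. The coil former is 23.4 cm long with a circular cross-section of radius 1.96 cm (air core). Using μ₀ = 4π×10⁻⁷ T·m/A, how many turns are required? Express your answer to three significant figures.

A = πr² = π(1.960×10^-2 m)² = 1.207×10^-3 m².
From L = μ₀N²A/ℓ, N = √(Lℓ / (μ₀A)).
N = √[(6.680×10^-2)(0.234) / ((4π×10⁻⁷)×1.207×10^-3)] = √(1.031×10^7) ≈ 3210.4.

N ≈ 3210 turns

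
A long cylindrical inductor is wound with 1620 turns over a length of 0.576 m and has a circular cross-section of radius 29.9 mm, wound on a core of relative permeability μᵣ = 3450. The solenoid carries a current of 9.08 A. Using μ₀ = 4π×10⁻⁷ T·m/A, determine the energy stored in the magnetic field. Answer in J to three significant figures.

A = πr² = π(2.990×10^-2 m)² = 2.809×10^-3 m².
L = μ₀μᵣN²A/ℓ = (4π×10⁻⁷)(3450)(1620)²(2.809×10^-3)/(0.576) = 55.48 H.
U = ½LI² = ½(55.48)(9.08)² = 2.287×10^3 J.

U ≈ 2290 J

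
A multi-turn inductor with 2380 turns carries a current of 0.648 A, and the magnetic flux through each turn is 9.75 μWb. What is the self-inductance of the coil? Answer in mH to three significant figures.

Self-inductance is defined by L = NΦ_B/I (flux linkage over current).
L = (2380)(9.750×10^-6 Wb)/(0.648 A) = 3.581×10^-2 H.

L ≈ 35.8 mH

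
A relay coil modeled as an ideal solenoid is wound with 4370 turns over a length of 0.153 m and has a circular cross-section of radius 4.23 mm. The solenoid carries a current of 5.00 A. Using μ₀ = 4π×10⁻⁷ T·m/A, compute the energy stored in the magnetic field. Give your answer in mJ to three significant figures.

A = πr² = π(4.230×10^-3 m)² = 5.621×10^-5 m².
L = μ₀N²A/ℓ = (4π×10⁻⁷)(4370)²(5.621×10^-5)/(0.153) = 8.817×10^-3 H.
U = ½LI² = ½(8.817×10^-3)(5.00)² = 0.1102 J.

U ≈ 110 mJ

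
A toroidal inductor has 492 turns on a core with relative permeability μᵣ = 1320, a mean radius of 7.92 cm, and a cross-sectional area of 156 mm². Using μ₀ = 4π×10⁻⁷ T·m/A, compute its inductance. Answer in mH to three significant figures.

L ≈ 126 mH

For a thin toroid, L = μ₀μᵣN²A/(2πR).
L = (4π×10⁻⁷)(1320)(492)²(1.560×10^-4) / (2π×7.920×10^-2 m) = 0.1259 H.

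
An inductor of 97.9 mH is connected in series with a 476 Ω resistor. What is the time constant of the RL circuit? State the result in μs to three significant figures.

τ ≈ 206 μs

τ = L/R = (9.790×10^-2 H)/(476 Ω) = 2.057×10^-4 s.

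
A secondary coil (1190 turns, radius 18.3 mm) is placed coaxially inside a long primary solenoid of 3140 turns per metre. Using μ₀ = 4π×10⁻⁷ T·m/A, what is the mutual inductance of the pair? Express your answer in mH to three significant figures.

The outer solenoid produces a uniform field B₁ = μ₀n₁I₁ across the inner coil,
so the flux linkage is N₂Φ = N₂B₁A₂ = μ₀n₁N₂A₂·I₁, giving M = μ₀n₁N₂A₂.
A₂ = πr² = π(1.830×10^-2 m)² = 1.052×10^-3 m².
M = (4π×10⁻⁷)(3140)(1190)(1.052×10^-3) = 4.940×10^-3 H.

M ≈ 4.94 mH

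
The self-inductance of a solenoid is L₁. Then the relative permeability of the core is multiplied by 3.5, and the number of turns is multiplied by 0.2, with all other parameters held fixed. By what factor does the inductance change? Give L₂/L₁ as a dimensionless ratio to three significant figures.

For a solenoid, L ∝ μᵣN²A/ℓ.
L₂/L₁ = (3.5) × (0.2)^2 = 0.140.

L₂/L₁ = 0.140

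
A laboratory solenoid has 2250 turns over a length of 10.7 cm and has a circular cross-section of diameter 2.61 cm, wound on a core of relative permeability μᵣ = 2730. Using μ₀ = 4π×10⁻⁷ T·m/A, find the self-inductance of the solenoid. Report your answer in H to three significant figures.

A = π(d/2)² = π(1.305×10^-2 m)² = 5.350×10^-4 m².
For a long solenoid, L = μ₀μᵣN²A/ℓ.
L = (4π×10⁻⁷)(2730)(2250)²(5.350×10^-4)/(0.107 m) = 86.84 H.

L ≈ 86.8 H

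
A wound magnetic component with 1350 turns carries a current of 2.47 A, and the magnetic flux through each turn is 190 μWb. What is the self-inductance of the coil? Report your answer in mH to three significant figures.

Self-inductance is defined by L = NΦ_B/I (flux linkage over current).
L = (1350)(1.900×10^-4 Wb)/(2.47 A) = 0.1038 H.

L ≈ 104 mH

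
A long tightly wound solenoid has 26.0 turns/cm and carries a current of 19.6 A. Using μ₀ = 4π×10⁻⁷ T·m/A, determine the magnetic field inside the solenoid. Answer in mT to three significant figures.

B ≈ 64.0 mT

Inside a long solenoid, B = μ₀nI.
B = (4π×10⁻⁷)(2.600×10^3 m⁻¹)(19.6 A) = 6.404×10^-2 T.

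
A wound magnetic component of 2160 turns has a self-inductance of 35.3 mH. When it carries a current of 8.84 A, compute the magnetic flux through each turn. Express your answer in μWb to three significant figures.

From L = NΦ_B/I, the flux per turn is Φ_B = LI/N.
Φ_B = (3.530×10^-2 H)(8.84 A)/2160 = 1.4447×10^-4 Wb.

Φ_B ≈ 144 μWb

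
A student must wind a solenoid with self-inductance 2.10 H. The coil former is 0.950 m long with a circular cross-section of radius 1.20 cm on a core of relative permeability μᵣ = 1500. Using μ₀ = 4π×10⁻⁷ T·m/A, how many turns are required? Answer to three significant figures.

A = πr² = π(1.200×10^-2 m)² = 4.524×10^-4 m².
From L = μ₀μᵣN²A/ℓ, N = √(Lℓ / (μ₀μᵣA)).
N = √[(2.1)(0.95) / ((4π×10⁻⁷)(1500)×4.524×10^-4)] = √(2.340×10^6) ≈ 1529.6.

N ≈ 1530 turns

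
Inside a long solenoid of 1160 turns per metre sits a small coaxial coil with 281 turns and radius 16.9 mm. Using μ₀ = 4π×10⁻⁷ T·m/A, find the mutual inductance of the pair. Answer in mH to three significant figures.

M ≈ 0.368 mH

The outer solenoid produces a uniform field B₁ = μ₀n₁I₁ across the inner coil,
so the flux linkage is N₂Φ = N₂B₁A₂ = μ₀n₁N₂A₂·I₁, giving M = μ₀n₁N₂A₂.
A₂ = πr² = π(1.690×10^-2 m)² = 8.973×10^-4 m².
M = (4π×10⁻⁷)(1160)(281)(8.973×10^-4) = 3.675×10^-4 H.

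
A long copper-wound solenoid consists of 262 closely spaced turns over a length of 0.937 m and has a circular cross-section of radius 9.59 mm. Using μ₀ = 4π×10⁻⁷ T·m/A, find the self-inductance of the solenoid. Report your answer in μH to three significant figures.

L ≈ 26.6 μH

A = πr² = π(9.590×10^-3 m)² = 2.889×10^-4 m².
For a long solenoid, L = μ₀N²A/ℓ.
L = (4π×10⁻⁷)(262)²(2.889×10^-4)/(0.937 m) = 2.660×10^-5 H.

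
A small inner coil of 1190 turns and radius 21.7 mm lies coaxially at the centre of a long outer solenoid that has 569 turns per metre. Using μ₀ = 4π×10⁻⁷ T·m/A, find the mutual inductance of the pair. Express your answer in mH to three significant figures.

M ≈ 1.26 mH

The outer solenoid produces a uniform field B₁ = μ₀n₁I₁ across the inner coil,
so the flux linkage is N₂Φ = N₂B₁A₂ = μ₀n₁N₂A₂·I₁, giving M = μ₀n₁N₂A₂.
A₂ = πr² = π(2.170×10^-2 m)² = 1.479×10^-3 m².
M = (4π×10⁻⁷)(569)(1190)(1.479×10^-3) = 1.259×10^-3 H.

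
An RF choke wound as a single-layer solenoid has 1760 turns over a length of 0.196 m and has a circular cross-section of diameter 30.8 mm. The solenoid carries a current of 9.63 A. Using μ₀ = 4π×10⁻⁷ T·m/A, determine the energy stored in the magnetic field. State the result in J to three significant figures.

A = π(d/2)² = π(1.540×10^-2 m)² = 7.451×10^-4 m².
L = μ₀N²A/ℓ = (4π×10⁻⁷)(1760)²(7.451×10^-4)/(0.196) = 1.480×10^-2 H.
U = ½LI² = ½(1.480×10^-2)(9.63)² = 0.6861 J.

U ≈ 0.686 J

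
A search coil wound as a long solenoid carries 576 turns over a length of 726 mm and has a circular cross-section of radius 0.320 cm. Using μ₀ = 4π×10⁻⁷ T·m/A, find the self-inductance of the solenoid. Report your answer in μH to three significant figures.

L ≈ 18.5 μH

A = πr² = π(3.200×10^-3 m)² = 3.217×10^-5 m².
For a long solenoid, L = μ₀N²A/ℓ.
L = (4π×10⁻⁷)(576)²(3.217×10^-5)/(0.726 m) = 1.847×10^-5 H.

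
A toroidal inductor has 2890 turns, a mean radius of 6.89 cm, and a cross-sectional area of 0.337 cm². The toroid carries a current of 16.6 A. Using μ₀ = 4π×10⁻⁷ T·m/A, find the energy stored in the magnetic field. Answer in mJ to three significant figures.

U ≈ 113 mJ

L = μ₀N²A/(2πR) = (4π×10⁻⁷)(2890)²(3.370×10^-5)/(2π×6.890×10^-2) = 8.170×10^-4 H.
U = ½LI² = ½(8.170×10^-4)(16.6)² = 0.1126 J.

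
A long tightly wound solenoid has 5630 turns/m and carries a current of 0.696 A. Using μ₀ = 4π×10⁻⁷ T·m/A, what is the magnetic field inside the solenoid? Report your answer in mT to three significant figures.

B ≈ 4.92 mT

Inside a long solenoid, B = μ₀nI.
B = (4π×10⁻⁷)(5.630×10^3 m⁻¹)(0.696 A) = 4.924×10^-3 T.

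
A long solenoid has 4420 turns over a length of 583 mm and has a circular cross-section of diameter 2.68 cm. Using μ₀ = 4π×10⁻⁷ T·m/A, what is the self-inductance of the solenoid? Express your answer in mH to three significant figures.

A = π(d/2)² = π(1.340×10^-2 m)² = 5.641×10^-4 m².
For a long solenoid, L = μ₀N²A/ℓ.
L = (4π×10⁻⁷)(4420)²(5.641×10^-4)/(0.583 m) = 2.375×10^-2 H.

L ≈ 23.8 mH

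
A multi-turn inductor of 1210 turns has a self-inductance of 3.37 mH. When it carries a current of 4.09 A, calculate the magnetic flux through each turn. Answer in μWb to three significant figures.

From L = NΦ_B/I, the flux per turn is Φ_B = LI/N.
Φ_B = (3.370×10^-3 H)(4.09 A)/1210 = 1.139×10^-5 Wb.

Φ_B ≈ 11.4 μWb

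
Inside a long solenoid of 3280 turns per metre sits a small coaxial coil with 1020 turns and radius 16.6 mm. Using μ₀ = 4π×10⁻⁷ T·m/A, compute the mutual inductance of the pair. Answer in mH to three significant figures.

M ≈ 3.64 mH

The outer solenoid produces a uniform field B₁ = μ₀n₁I₁ across the inner coil,
so the flux linkage is N₂Φ = N₂B₁A₂ = μ₀n₁N₂A₂·I₁, giving M = μ₀n₁N₂A₂.
A₂ = πr² = π(1.660×10^-2 m)² = 8.657×10^-4 m².
M = (4π×10⁻⁷)(3280)(1020)(8.657×10^-4) = 3.640×10^-3 H.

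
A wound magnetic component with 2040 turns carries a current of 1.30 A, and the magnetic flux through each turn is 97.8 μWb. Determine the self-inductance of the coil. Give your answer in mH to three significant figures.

L ≈ 153 mH

Self-inductance is defined by L = NΦ_B/I (flux linkage over current).
L = (2040)(9.780×10^-5 Wb)/(1.30 A) = 0.15347 H.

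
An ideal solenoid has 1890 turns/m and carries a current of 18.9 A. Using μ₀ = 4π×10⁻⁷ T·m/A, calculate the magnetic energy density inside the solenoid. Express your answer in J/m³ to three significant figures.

u ≈ 802 J/m³

B = μ₀nI = (4π×10⁻⁷)(1.890×10^3)(18.9) = 4.489×10^-2 T.
u = B²/(2μ₀) = (4.489×10^-2)²/(2×4π×10⁻⁷) = 801.7 J/m³.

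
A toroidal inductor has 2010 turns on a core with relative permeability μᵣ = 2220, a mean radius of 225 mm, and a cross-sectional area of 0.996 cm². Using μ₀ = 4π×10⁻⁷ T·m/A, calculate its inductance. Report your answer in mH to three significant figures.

For a thin toroid, L = μ₀μᵣN²A/(2πR).
L = (4π×10⁻⁷)(2220)(2010)²(9.960×10^-5) / (2π×0.225 m) = 0.7941 H.

L ≈ 794 mH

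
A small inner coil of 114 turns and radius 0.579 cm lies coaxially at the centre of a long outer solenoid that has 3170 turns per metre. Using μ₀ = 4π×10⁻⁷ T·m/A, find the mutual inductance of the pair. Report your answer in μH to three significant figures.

M ≈ 47.8 μH

The outer solenoid produces a uniform field B₁ = μ₀n₁I₁ across the inner coil,
so the flux linkage is N₂Φ = N₂B₁A₂ = μ₀n₁N₂A₂·I₁, giving M = μ₀n₁N₂A₂.
A₂ = πr² = π(5.790×10^-3 m)² = 1.053×10^-4 m².
M = (4π×10⁻⁷)(3170)(114)(1.053×10^-4) = 4.783×10^-5 H.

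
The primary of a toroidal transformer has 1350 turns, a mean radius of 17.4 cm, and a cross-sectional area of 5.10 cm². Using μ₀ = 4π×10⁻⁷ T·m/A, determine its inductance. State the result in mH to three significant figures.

For a thin toroid, L = μ₀N²A/(2πR).
L = (4π×10⁻⁷)(1350)²(5.100×10^-4) / (2π×0.174 m) = 1.068×10^-3 H.

L ≈ 1.07 mH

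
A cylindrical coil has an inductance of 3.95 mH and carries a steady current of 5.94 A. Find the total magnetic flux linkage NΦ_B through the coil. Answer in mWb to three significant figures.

NΦ_B ≈ 23.5 mWb

From L = NΦ_B/I, the flux linkage is NΦ_B = LI.
NΦ_B = (3.950×10^-3 H)(5.94 A) = 2.346×10^-2 Wb.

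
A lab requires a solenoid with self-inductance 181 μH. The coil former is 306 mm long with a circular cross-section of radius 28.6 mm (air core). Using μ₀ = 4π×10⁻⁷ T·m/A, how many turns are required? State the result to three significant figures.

N ≈ 131 turns

A = πr² = π(2.860×10^-2 m)² = 2.570×10^-3 m².
From L = μ₀N²A/ℓ, N = √(Lℓ / (μ₀A)).
N = √[(1.810×10^-4)(0.306) / ((4π×10⁻⁷)×2.570×10^-3)] = √(1.715×10^4) ≈ 131.0.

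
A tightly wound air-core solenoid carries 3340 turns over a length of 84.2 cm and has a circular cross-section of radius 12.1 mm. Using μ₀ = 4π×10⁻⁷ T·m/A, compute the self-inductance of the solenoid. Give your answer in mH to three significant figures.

L ≈ 7.66 mH

A = πr² = π(1.210×10^-2 m)² = 4.600×10^-4 m².
For a long solenoid, L = μ₀N²A/ℓ.
L = (4π×10⁻⁷)(3340)²(4.600×10^-4)/(0.842 m) = 7.658×10^-3 H.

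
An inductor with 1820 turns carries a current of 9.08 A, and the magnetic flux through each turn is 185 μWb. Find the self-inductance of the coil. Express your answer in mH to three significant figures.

L ≈ 37.1 mH

Self-inductance is defined by L = NΦ_B/I (flux linkage over current).
L = (1820)(1.850×10^-4 Wb)/(9.08 A) = 3.708×10^-2 H.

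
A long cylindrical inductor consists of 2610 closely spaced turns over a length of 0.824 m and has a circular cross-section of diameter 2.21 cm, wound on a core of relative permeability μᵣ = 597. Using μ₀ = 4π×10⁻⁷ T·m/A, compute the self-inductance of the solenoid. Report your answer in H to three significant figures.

L ≈ 2.38 H

A = π(d/2)² = π(1.105×10^-2 m)² = 3.836×10^-4 m².
For a long solenoid, L = μ₀μᵣN²A/ℓ.
L = (4π×10⁻⁷)(597)(2610)²(3.836×10^-4)/(0.824 m) = 2.379 H.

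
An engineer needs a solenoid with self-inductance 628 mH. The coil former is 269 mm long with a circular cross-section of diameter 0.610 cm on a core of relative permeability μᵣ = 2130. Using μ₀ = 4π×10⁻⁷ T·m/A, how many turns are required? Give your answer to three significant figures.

A = π(d/2)² = π(3.050×10^-3 m)² = 2.922×10^-5 m².
From L = μ₀μᵣN²A/ℓ, N = √(Lℓ / (μ₀μᵣA)).
N = √[(0.628)(0.269) / ((4π×10⁻⁷)(2130)×2.922×10^-5)] = √(2.160×10^6) ≈ 1469.6.

N ≈ 1470 turns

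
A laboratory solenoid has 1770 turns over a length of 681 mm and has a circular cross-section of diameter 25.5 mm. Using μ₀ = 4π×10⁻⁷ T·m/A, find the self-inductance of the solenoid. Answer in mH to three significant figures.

A = π(d/2)² = π(1.275×10^-2 m)² = 5.107×10^-4 m².
For a long solenoid, L = μ₀N²A/ℓ.
L = (4π×10⁻⁷)(1770)²(5.107×10^-4)/(0.681 m) = 2.952×10^-3 H.

L ≈ 2.95 mH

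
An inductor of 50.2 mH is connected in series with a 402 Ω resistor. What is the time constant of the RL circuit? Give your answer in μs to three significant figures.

τ ≈ 125 μs

τ = L/R = (5.020×10^-2 H)/(402 Ω) = 1.249×10^-4 s.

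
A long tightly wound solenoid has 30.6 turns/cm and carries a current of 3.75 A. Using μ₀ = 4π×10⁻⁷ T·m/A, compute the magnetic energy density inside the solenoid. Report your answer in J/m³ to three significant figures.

B = μ₀nI = (4π×10⁻⁷)(3.060×10^3)(3.75) = 1.442×10^-2 T.
u = B²/(2μ₀) = (1.442×10^-2)²/(2×4π×10⁻⁷) = 82.73 J/m³.

u ≈ 82.7 J/m³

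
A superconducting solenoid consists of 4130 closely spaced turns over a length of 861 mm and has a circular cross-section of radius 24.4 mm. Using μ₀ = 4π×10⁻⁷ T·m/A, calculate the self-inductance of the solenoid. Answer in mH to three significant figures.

A = πr² = π(2.440×10^-2 m)² = 1.870×10^-3 m².
For a long solenoid, L = μ₀N²A/ℓ.
L = (4π×10⁻⁷)(4130)²(1.870×10^-3)/(0.861 m) = 4.656×10^-2 H.

L ≈ 46.6 mH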